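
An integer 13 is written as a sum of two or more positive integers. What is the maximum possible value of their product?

108

Let f[k] be the best product for length k (with at least one cut). For each first piece i, the rest contributes max(k−i, f[k−i]).
Small cases: f[2]=1, f[3]=2, f[4]=4, f[5]=6.
f[6] = max(1*6, 2*4, 3*3, 4*2, 5*1) = 9
f[7] = max(1*9, 2*6, 3*4, 4*3, 5*2, 6*1) = 12
f[8] = max(1*12, 2*9, 3*6, …, 6*2, 7*1) = 18
f[9] = max(1*18, 2*12, 3*9, …, 7*2, 8*1) = 27
f[10] = max(1*27, 2*18, 3*12, …, 8*2, 9*1) = 36
f[11] = max(1*36, 2*27, 3*18, …, 9*2, 10*1) = 54
f[12] = max(1*54, 2*36, 3*27, …, 10*2, 11*1) = 81
f[13] = max(1*81, 2*54, 3*36, …, 11*2, 12*1) = 108
One optimal split: 3 + 3 + 3 + 2 + 2; product 3*3*3*2*2 = 108.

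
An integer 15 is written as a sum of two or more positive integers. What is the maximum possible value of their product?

Let P[k] be the best product for length k (with at least one cut). For each first piece i, the rest contributes max(k−i, P[k−i]).
P[2] = 1·max(1,0) = 1·1 = 1
P[3] = max(1·2, 2·1) = 2
P[4] = max(1·3, 2·2, 3·1) = 4
P[5] = max(1·4, 2·3, 3·2, 4·1) = 6
P[6] = max(1·6, 2·4, 3·3, 4·2, 5·1) = 9
P[7] = max(1·9, 2·6, 3·4, 4·3, 5·2, 6·1) = 12
P[8] = max(1·12, 2·9, 3·6, …, 6·2, 7·1) = 18
P[9] = max(1·18, 2·12, 3·9, …, 7·2, 8·1) = 27
P[10] = max(1·27, 2·18, 3·12, …, 8·2, 9·1) = 36
P[11] = max(1·36, 2·27, 3·18, …, 9·2, 10·1) = 54
P[12] = max(1·54, 2·36, 3·27, …, 10·2, 11·1) = 81
P[13] = max(1·81, 2·54, 3·36, …, 11·2, 12·1) = 108
P[14] = max(1·108, 2·81, 3·54, …, 12·2, 13·1) = 162
P[15] = max(1·162, 2·108, 3·81, …, 13·2, 14·1) = 243
One optimal split: 3 + 3 + 3 + 3 + 3; product 3·3·3·3·3 = 243.

243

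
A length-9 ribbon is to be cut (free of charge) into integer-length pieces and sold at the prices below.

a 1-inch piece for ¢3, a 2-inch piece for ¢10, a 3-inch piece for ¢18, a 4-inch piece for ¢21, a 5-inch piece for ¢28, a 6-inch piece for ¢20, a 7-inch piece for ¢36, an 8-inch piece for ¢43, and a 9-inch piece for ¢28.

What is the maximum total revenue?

54

Build best[k] bottom-up: best[k] = max over allowed piece i of (p[i] + best[k−i]).
best[1] = 3
best[2] = max(3+3, 10+0) = 10
best[3] = max(3+10, 10+3, 18+0) = 18
best[4] = max(3+18, 10+10, 18+3, 21+0) = 21
best[5] = max(3+21, 10+18, 18+10, 21+3, 28+0) = 28
best[6] = max(3+28, 10+21, 18+18, 21+10, 28+3, 20+0) = 36
best[7] = max(3+36, 10+28, 18+21, …, 20+3, 36+0) = 39
best[8] = max(3+39, 10+36, 18+28, …, 36+3, 43+0) = 46
best[9] = max(3+46, 10+39, 18+36, …, 43+3, 28+0) = 54
One optimal cutting: 3 + 3 + 3 → ¢18 + ¢18 + ¢18 = ¢54.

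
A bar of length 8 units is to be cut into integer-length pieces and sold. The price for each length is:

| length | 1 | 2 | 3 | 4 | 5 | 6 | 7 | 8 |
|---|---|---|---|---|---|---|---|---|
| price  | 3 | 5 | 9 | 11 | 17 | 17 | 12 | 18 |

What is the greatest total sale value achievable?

26

Let r[k] be the best obtainable value from length k. For each k, try every first piece i and keep the best of price[i] + r[k−i].
r[1] = 3
r[2] = 6  (first piece 1, then r[1]=3)
r[3] = 9  (first piece 1, then r[2]=6)
r[4] = 12  (first piece 1, then r[3]=9)
r[5] = 17
r[6] = 20  (first piece 1, then r[5]=17)
r[7] = 23  (first piece 1, then r[6]=20)
r[8] = 26  (first piece 1, then r[7]=23)
One optimal cutting: 5 + 1 + 1 + 1 → 17 + 3 + 3 + 3 = 26.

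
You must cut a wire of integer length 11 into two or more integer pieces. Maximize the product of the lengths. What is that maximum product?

Define P[k] = max over 1≤i<k of i · max(k−i, P[k−i]); the inner max lets the remainder stay uncut if that's better.
P[2] = 1×max(1,0) = 1×1 = 1
P[3] = 1×max(2,1) = 1×2 = 2
P[4] = 2×max(2,1) = 2×2 = 4
P[5] = 2×max(3,2) = 2×3 = 6
P[6] = 3×max(3,2) = 3×3 = 9
P[7] = 2×max(5,6) = 2×6 = 12
P[8] = 2×max(6,9) = 2×9 = 18
P[9] = 3×max(6,9) = 3×9 = 27
P[10] = 2×max(8,18) = 2×18 = 36
P[11] = 2×max(9,27) = 2×27 = 54
One optimal split: 3 + 3 + 3 + 2; product 3×3×3×2 = 54.

54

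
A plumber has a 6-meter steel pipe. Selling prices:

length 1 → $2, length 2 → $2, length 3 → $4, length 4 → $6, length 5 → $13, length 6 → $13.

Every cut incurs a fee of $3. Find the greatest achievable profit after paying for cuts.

Build r[k] bottom-up: r[k] = max over allowed piece i of (p[i] + r[k−i]) − 3 per cut.
r[1] = 2
r[2] = max(2+2-3, 2+0) = 2
r[3] = max(2+2-3, 2+2-3, 4+0) = 4
r[4] = max(2+4-3, 2+2-3, 4+2-3, 6+0) = 6
r[5] = max(2+6-3, 2+4-3, 4+2-3, 6+2-3, 13+0) = 13
r[6] = max(2+13-3, 2+6-3, 4+4-3, 6+2-3, 13+2-3, 13+0) = 13
Best is to make no cuts and sell whole for $13.

13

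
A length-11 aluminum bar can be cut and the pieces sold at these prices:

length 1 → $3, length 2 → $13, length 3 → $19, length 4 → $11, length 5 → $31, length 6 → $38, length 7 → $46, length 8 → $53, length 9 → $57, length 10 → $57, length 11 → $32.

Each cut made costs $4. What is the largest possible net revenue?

68

Let v[k] be the best obtainable value from length k. For each k, try every first piece i and keep the best of price[i] + v[k−i] minus the 4 cut fee when i<k.
v[1] = 3
v[2] = max(3+3-4, 13+0) = 13
v[3] = max(3+13-4, 13+3-4, 19+0) = 19
v[4] = max(3+19-4, 13+13-4, 19+3-4, 11+0) = 22
v[5] = max(3+22-4, 13+19-4, 19+13-4, 11+3-4, 31+0) = 31
v[6] = max(3+31-4, 13+22-4, 19+19-4, 11+13-4, 31+3-4, 38+0) = 38
v[7] = max(3+38-4, 13+31-4, 19+22-4, …, 38+3-4, 46+0) = 46
v[8] = max(3+46-4, 13+38-4, 19+31-4, …, 46+3-4, 53+0) = 53
v[9] = max(3+53-4, 13+46-4, 19+38-4, …, 53+3-4, 57+0) = 57
v[10] = max(3+57-4, 13+53-4, 19+46-4, …, 57+3-4, 57+0) = 62
v[11] = max(3+62-4, 13+57-4, 19+53-4, …, 57+3-4, 32+0) = 68
One optimal plan: pieces 8 + 3 (1 cut) → $72 − $4 = $68.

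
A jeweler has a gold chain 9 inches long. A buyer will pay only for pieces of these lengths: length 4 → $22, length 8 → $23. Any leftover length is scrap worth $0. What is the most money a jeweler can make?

Let r[k] be the best obtainable value from length k. For each k, try every first piece i and keep the best of price[i] + r[k−i].
r[1] = 0
r[2] = 0
r[3] = 0
r[4] = 22
r[5] = 22
r[6] = 22
r[7] = 22
r[8] = max(22+22, 23+0) = 44
r[9] = max(22+22, 23+0) = 44
One optimal cutting: pieces 4 + 4 with 1 inch of scrap → $44.

44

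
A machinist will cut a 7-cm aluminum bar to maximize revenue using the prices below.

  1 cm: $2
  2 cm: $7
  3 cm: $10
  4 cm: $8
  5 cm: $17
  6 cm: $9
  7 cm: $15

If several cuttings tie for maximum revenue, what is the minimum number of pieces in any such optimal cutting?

2

Let r[k] be the best obtainable value from length k. For each k, try every first piece i and keep the best of price[i] + r[k−i].
r[1] = 2
r[2] = max(2+2, 7+0) = 7
r[3] = max(2+7, 7+2, 10+0) = 10
r[4] = max(2+10, 7+7, 10+2, 8+0) = 14
r[5] = max(2+14, 7+10, 10+7, 8+2, 17+0) = 17
r[6] = max(2+17, 7+14, 10+10, 8+7, 17+2, 9+0) = 21
r[7] = max(2+21, 7+17, 10+14, …, 9+2, 15+0) = 24
Maximum revenue is $24.
Now minimize piece count subject to staying optimal: for each k, pieces[k] = 1 + min over i with p[i]+r[k−i]=r[k] of pieces[k−i].
pieces[4] = 2
pieces[5] = 1
pieces[6] = 3
pieces[7] = 2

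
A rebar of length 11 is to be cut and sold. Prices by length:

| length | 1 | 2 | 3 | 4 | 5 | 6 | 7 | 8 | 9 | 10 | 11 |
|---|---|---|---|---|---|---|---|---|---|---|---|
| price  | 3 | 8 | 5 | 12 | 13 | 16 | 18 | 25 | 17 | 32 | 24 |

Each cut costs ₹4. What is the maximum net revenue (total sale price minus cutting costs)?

Build r[k] bottom-up: r[k] = max over allowed piece i of (p[i] + r[k−i]) − 4 per cut.
r[1] = 3
r[2] = max(3+3-4, 8+0) = 8
r[3] = max(3+8-4, 8+3-4, 5+0) = 7
r[4] = max(3+7-4, 8+8-4, 5+3-4, 12+0) = 12
r[5] = max(3+12-4, 8+7-4, 5+8-4, 12+3-4, 13+0) = 13
r[6] = max(3+13-4, 8+12-4, 5+7-4, 12+8-4, 13+3-4, 16+0) = 16
r[7] = max(3+16-4, 8+13-4, 5+12-4, …, 16+3-4, 18+0) = 18
r[8] = max(3+18-4, 8+16-4, 5+13-4, …, 18+3-4, 25+0) = 25
r[9] = max(3+25-4, 8+18-4, 5+16-4, …, 25+3-4, 17+0) = 24
r[10] = max(3+24-4, 8+25-4, 5+18-4, …, 17+3-4, 32+0) = 32
r[11] = max(3+32-4, 8+24-4, 5+25-4, …, 32+3-4, 24+0) = 31
One optimal plan: pieces 10 + 1 (1 cut) → ₹35 − ₹4 = ₹31.

31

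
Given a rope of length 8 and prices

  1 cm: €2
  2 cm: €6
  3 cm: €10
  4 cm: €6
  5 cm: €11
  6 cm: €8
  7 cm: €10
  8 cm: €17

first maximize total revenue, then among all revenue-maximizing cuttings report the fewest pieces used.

Build r[k] bottom-up: r[k] = max over allowed piece i of (p[i] + r[k−i]).
r[1] = 2
r[2] = max(2+2, 6+0) = 6
r[3] = max(2+6, 6+2, 10+0) = 10
r[4] = max(2+10, 6+6, 10+2, 6+0) = 12
r[5] = max(2+12, 6+10, 10+6, 6+2, 11+0) = 16
r[6] = max(2+16, 6+12, 10+10, 6+6, 11+2, 8+0) = 20
r[7] = max(2+20, 6+16, 10+12, …, 8+2, 10+0) = 22
r[8] = max(2+22, 6+20, 10+16, …, 10+2, 17+0) = 26
Maximum revenue is €26.
Now minimize piece count subject to staying optimal: for each k, pieces[k] = 1 + min over i with p[i]+r[k−i]=r[k] of pieces[k−i].
pieces[5] = 2
pieces[6] = 2
pieces[7] = 3
pieces[8] = 3

3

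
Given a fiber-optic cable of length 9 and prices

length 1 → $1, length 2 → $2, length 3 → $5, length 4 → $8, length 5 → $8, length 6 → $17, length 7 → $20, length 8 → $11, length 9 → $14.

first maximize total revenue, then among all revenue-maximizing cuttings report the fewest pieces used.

Consider every possible first cut. r[k] is the best of p[i]+r[k−i] over all sellable i≤k.
r[1] = 1
r[2] = 2  (first piece 1, then r[1]=1)
r[3] = 5
r[4] = 8
r[5] = 9  (first piece 1, then r[4]=8)
r[6] = 17
r[7] = 20
r[8] = 21  (first piece 1, then r[7]=20)
r[9] = 22  (first piece 1, then r[8]=21)
Maximum revenue is $22.
Now minimize piece count subject to staying optimal: for each k, pieces[k] = 1 + min over i with p[i]+r[k−i]=r[k] of pieces[k−i].
pieces[6] = 1
pieces[7] = 1
pieces[8] = 2
pieces[9] = 2

2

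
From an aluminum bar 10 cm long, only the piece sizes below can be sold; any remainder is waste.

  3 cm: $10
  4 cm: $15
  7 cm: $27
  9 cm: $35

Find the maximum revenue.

37

Let r[k] be the best obtainable value from length k. For each k, try every first piece i and keep the best of price[i] + r[k−i].
r[1] = 0
r[2] = 0
r[3] = 10
r[4] = 15
r[5] = 15
r[6] = 20  (first piece 3, then r[3]=10)
r[7] = 27
r[8] = 30  (first piece 4, then r[4]=15)
r[9] = 35
r[10] = 37  (first piece 3, then r[7]=27)
One optimal cutting: 7 + 3 → $37.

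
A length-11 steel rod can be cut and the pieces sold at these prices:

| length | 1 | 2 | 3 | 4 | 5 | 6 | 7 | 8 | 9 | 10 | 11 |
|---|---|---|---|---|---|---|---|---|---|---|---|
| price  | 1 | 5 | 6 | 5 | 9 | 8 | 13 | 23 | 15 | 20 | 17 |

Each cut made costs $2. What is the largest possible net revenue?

Build v[k] bottom-up: v[k] = max over allowed piece i of (p[i] + v[k−i]) − 2 per cut.
v[1] = 1
v[2] = 5
v[3] = 6
v[4] = 8  (first piece 2, then v[2]=5)
v[5] = 9  (first piece 2, then v[3]=6)
v[6] = 11  (first piece 2, then v[4]=8)
v[7] = 13
v[8] = 23
v[9] = 22  (first piece 1, then v[8]=23)
v[10] = 26  (first piece 2, then v[8]=23)
v[11] = 27  (first piece 3, then v[8]=23)
One optimal plan: pieces 8 + 3 (1 cut) → $29 − $2 = $27.

27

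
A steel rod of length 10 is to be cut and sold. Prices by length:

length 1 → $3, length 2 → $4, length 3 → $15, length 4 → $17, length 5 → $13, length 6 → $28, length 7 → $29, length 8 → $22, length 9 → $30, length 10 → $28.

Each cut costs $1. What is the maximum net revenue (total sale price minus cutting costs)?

Build net[k] bottom-up: net[k] = max over allowed piece i of (p[i] + net[k−i]) − 1 per cut.
net[1] = 3
net[2] = max(3+3-1, 4+0) = 5
net[3] = max(3+5-1, 4+3-1, 15+0) = 15
net[4] = max(3+15-1, 4+5-1, 15+3-1, 17+0) = 17
net[5] = max(3+17-1, 4+15-1, 15+5-1, 17+3-1, 13+0) = 19
net[6] = max(3+19-1, 4+17-1, 15+15-1, 17+5-1, 13+3-1, 28+0) = 29
net[7] = max(3+29-1, 4+19-1, 15+17-1, …, 28+3-1, 29+0) = 31
net[8] = max(3+31-1, 4+29-1, 15+19-1, …, 29+3-1, 22+0) = 33
net[9] = max(3+33-1, 4+31-1, 15+29-1, …, 22+3-1, 30+0) = 43
net[10] = max(3+43-1, 4+33-1, 15+31-1, …, 30+3-1, 28+0) = 45
One optimal plan: pieces 3 + 3 + 3 + 1 (3 cuts) → $48 − $3 = $45.

45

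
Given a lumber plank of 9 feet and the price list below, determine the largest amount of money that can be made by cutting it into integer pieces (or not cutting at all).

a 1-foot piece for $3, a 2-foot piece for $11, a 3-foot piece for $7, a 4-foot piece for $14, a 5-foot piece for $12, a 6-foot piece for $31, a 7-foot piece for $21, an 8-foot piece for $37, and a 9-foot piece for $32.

47

Build best[k] bottom-up: best[k] = max over allowed piece i of (p[i] + best[k−i]).
best[1] = 3
best[2] = 11
best[3] = 14  (first piece 1, then best[2]=11)
best[4] = 22  (first piece 2, then best[2]=11)
best[5] = 25  (first piece 1, then best[4]=22)
best[6] = 33  (first piece 2, then best[4]=22)
best[7] = 36  (first piece 1, then best[6]=33)
best[8] = 44  (first piece 2, then best[6]=33)
best[9] = 47  (first piece 1, then best[8]=44)
One optimal cutting: 2 + 2 + 2 + 2 + 1 → $11 + $11 + $11 + $11 + $3 = $47.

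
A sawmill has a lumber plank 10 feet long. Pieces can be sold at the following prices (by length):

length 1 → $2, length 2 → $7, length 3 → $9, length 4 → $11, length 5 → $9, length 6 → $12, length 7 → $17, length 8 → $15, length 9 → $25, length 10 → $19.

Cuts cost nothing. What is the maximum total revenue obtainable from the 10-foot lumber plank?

Consider every possible first cut. r[k] is the best of p[i]+r[k−i] over all sellable i≤k.
r[1] = 2
r[2] = max(2+2, 7+0) = 7
r[3] = max(2+7, 7+2, 9+0) = 9
r[4] = max(2+9, 7+7, 9+2, 11+0) = 14
r[5] = max(2+14, 7+9, 9+7, 11+2, 9+0) = 16
r[6] = max(2+16, 7+14, 9+9, 11+7, 9+2, 12+0) = 21
r[7] = max(2+21, 7+16, 9+14, …, 12+2, 17+0) = 23
r[8] = max(2+23, 7+21, 9+16, …, 17+2, 15+0) = 28
r[9] = max(2+28, 7+23, 9+21, …, 15+2, 25+0) = 30
r[10] = max(2+30, 7+28, 9+23, …, 25+2, 19+0) = 35
One optimal cutting: 2 + 2 + 2 + 2 + 2 → $7 + $7 + $7 + $7 + $7 = $35.

35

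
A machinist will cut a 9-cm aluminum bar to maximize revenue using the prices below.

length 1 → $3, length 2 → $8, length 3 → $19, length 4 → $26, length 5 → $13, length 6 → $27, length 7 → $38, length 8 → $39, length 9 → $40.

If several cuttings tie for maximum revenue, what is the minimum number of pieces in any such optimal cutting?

3

Let r[k] be the best obtainable value from length k. For each k, try every first piece i and keep the best of price[i] + r[k−i].
r[1] = 3
r[2] = 8
r[3] = 19
r[4] = 26
r[5] = 29  (first piece 1, then r[4]=26)
r[6] = 38  (first piece 3, then r[3]=19)
r[7] = 45  (first piece 3, then r[4]=26)
r[8] = 52  (first piece 4, then r[4]=26)
r[9] = 57  (first piece 3, then r[6]=38)
Maximum revenue is $57.
Now minimize piece count subject to staying optimal: for each k, pieces[k] = 1 + min over i with p[i]+r[k−i]=r[k] of pieces[k−i].
pieces[6] = 2
pieces[7] = 2
pieces[8] = 2
pieces[9] = 3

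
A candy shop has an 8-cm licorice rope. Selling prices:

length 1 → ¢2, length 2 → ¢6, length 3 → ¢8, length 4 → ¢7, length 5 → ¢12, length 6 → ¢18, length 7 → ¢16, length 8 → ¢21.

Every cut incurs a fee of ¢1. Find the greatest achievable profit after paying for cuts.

Build v[k] bottom-up: v[k] = max over allowed piece i of (p[i] + v[k−i]) − 1 per cut.
v[1] = 2
v[2] = max(2+2-1, 6+0) = 6
v[3] = max(2+6-1, 6+2-1, 8+0) = 8
v[4] = max(2+8-1, 6+6-1, 8+2-1, 7+0) = 11
v[5] = max(2+11-1, 6+8-1, 8+6-1, 7+2-1, 12+0) = 13
v[6] = max(2+13-1, 6+11-1, 8+8-1, 7+6-1, 12+2-1, 18+0) = 18
v[7] = max(2+18-1, 6+13-1, 8+11-1, …, 18+2-1, 16+0) = 19
v[8] = max(2+19-1, 6+18-1, 8+13-1, …, 16+2-1, 21+0) = 23
One optimal plan: pieces 6 + 2 (1 cut) → ¢24 − ¢1 = ¢23.

23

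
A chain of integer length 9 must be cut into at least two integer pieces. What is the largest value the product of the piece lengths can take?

Define g[k] = max over 1≤i<k of i · max(k−i, g[k−i]); the inner max lets the remainder stay uncut if that's better.
g[2] = 1×max(1,0) = 1×1 = 1
g[3] = max(1×2, 2×1) = 2
g[4] = max(1×3, 2×2, 3×1) = 4
g[5] = max(1×4, 2×3, 3×2, 4×1) = 6
g[6] = max(1×6, 2×4, 3×3, 4×2, 5×1) = 9
g[7] = max(1×9, 2×6, 3×4, 4×3, 5×2, 6×1) = 12
g[8] = max(1×12, 2×9, 3×6, …, 6×2, 7×1) = 18
g[9] = max(1×18, 2×12, 3×9, …, 7×2, 8×1) = 27
One optimal split: 3 + 3 + 3; product 3×3×3 = 27.

27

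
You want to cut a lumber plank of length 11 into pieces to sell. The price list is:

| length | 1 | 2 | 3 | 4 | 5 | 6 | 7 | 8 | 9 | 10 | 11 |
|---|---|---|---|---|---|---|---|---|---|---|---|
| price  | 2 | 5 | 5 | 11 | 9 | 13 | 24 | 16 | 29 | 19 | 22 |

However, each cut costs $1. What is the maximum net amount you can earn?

Build r[k] bottom-up: r[k] = max over allowed piece i of (p[i] + r[k−i]) − 1 per cut.
r[1] = 2
r[2] = 5
r[3] = 6  (first piece 1, then r[2]=5)
r[4] = 11
r[5] = 12  (first piece 1, then r[4]=11)
r[6] = 15  (first piece 2, then r[4]=11)
r[7] = 24
r[8] = 25  (first piece 1, then r[7]=24)
r[9] = 29
r[10] = 30  (first piece 1, then r[9]=29)
r[11] = 34  (first piece 4, then r[7]=24)
One optimal plan: pieces 7 + 4 (1 cut) → $35 − $1 = $34.

34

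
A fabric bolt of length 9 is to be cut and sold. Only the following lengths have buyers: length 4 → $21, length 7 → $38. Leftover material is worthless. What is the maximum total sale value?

Let r[k] be the best obtainable value from length k. For each k, try every first piece i and keep the best of price[i] + r[k−i].
r[1] = 0
r[2] = 0
r[3] = 0
r[4] = 21
r[5] = 21
r[6] = 21
r[7] = max(21+0, 38+0) = 38
r[8] = max(21+21, 38+0) = 42
r[9] = max(21+21, 38+0) = 42
One optimal cutting: pieces 4 + 4 with 1 yard of scrap → $42.

42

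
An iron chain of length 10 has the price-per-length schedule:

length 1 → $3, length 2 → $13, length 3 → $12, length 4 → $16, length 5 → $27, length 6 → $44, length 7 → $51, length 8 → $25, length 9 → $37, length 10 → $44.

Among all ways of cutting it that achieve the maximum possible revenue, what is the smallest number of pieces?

3

Consider every possible first cut. r[k] is the best of p[i]+r[k−i] over all sellable i≤k.
r[1] = 3
r[2] = max(3+3, 13+0) = 13
r[3] = max(3+13, 13+3, 12+0) = 16
r[4] = max(3+16, 13+13, 12+3, 16+0) = 26
r[5] = max(3+26, 13+16, 12+13, 16+3, 27+0) = 29
r[6] = max(3+29, 13+26, 12+16, 16+13, 27+3, 44+0) = 44
r[7] = max(3+44, 13+29, 12+26, …, 44+3, 51+0) = 51
r[8] = max(3+51, 13+44, 12+29, …, 51+3, 25+0) = 57
r[9] = max(3+57, 13+51, 12+44, …, 25+3, 37+0) = 64
r[10] = max(3+64, 13+57, 12+51, …, 37+3, 44+0) = 70
Maximum revenue is $70.
Now minimize piece count subject to staying optimal: for each k, pieces[k] = 1 + min over i with p[i]+r[k−i]=r[k] of pieces[k−i].
pieces[7] = 1
pieces[8] = 2
pieces[9] = 2
pieces[10] = 3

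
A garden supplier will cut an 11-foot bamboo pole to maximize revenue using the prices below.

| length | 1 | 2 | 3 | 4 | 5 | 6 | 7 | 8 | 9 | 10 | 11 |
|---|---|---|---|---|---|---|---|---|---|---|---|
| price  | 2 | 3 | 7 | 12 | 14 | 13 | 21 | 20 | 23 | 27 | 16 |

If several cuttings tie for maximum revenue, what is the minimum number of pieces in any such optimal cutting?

Let r[k] be the best obtainable value from length k. For each k, try every first piece i and keep the best of price[i] + r[k−i].
r[1] = 2
r[2] = max(2+2, 3+0) = 4
r[3] = max(2+4, 3+2, 7+0) = 7
r[4] = max(2+7, 3+4, 7+2, 12+0) = 12
r[5] = max(2+12, 3+7, 7+4, 12+2, 14+0) = 14
r[6] = max(2+14, 3+12, 7+7, 12+4, 14+2, 13+0) = 16
r[7] = max(2+16, 3+14, 7+12, …, 13+2, 21+0) = 21
r[8] = max(2+21, 3+16, 7+14, …, 21+2, 20+0) = 24
r[9] = max(2+24, 3+21, 7+16, …, 20+2, 23+0) = 26
r[10] = max(2+26, 3+24, 7+21, …, 23+2, 27+0) = 28
r[11] = max(2+28, 3+26, 7+24, …, 27+2, 16+0) = 33
Maximum revenue is $33.
Now minimize piece count subject to staying optimal: for each k, pieces[k] = 1 + min over i with p[i]+r[k−i]=r[k] of pieces[k−i].
pieces[8] = 2
pieces[9] = 2
pieces[10] = 2
pieces[11] = 2

2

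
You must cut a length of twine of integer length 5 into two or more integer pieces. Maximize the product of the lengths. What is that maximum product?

6

Define f[k] = max over 1≤i<k of i · max(k−i, f[k−i]); the inner max lets the remainder stay uncut if that's better.
f[2] = 1·max(1,0) = 1·1 = 1
f[3] = 1·max(2,1) = 1·2 = 2
f[4] = 2·max(2,1) = 2·2 = 4
f[5] = 2·max(3,2) = 2·3 = 6
One optimal split: 3 + 2; product 3·2 = 6.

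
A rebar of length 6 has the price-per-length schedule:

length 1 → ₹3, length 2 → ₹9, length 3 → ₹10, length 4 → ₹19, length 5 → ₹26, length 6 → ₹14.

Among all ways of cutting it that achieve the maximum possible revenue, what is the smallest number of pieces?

Let r[k] be the best obtainable value from length k. For each k, try every first piece i and keep the best of price[i] + r[k−i].
r[1] = 3
r[2] = 9
r[3] = 12  (first piece 1, then r[2]=9)
r[4] = 19
r[5] = 26
r[6] = 29  (first piece 1, then r[5]=26)
Maximum revenue is ₹29.
Now minimize piece count subject to staying optimal: for each k, pieces[k] = 1 + min over i with p[i]+r[k−i]=r[k] of pieces[k−i].
pieces[3] = 2
pieces[4] = 1
pieces[5] = 1
pieces[6] = 2

2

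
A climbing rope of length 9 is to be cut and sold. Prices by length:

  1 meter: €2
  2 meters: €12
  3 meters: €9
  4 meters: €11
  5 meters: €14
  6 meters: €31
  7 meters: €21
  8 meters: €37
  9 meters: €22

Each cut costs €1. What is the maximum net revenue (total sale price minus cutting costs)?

46

Build v[k] bottom-up: v[k] = max over allowed piece i of (p[i] + v[k−i]) − 1 per cut.
v[1] = 2
v[2] = 12
v[3] = 13  (first piece 1, then v[2]=12)
v[4] = 23  (first piece 2, then v[2]=12)
v[5] = 24  (first piece 1, then v[4]=23)
v[6] = 34  (first piece 2, then v[4]=23)
v[7] = 35  (first piece 1, then v[6]=34)
v[8] = 45  (first piece 2, then v[6]=34)
v[9] = 46  (first piece 1, then v[8]=45)
One optimal plan: pieces 2 + 2 + 2 + 2 + 1 (4 cuts) → €50 − €4 = €46.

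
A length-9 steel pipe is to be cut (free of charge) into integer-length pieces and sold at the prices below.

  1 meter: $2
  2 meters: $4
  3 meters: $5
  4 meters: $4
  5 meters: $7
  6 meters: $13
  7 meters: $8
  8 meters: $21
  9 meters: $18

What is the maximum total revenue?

Build R[k] bottom-up: R[k] = max over allowed piece i of (p[i] + R[k−i]).
R[1] = 2
R[2] = 4  (first piece 1, then R[1]=2)
R[3] = 6  (first piece 1, then R[2]=4)
R[4] = 8  (first piece 1, then R[3]=6)
R[5] = 10  (first piece 1, then R[4]=8)
R[6] = 13
R[7] = 15  (first piece 1, then R[6]=13)
R[8] = 21
R[9] = 23  (first piece 1, then R[8]=21)
One optimal cutting: 8 + 1 → $21 + $2 = $23.

23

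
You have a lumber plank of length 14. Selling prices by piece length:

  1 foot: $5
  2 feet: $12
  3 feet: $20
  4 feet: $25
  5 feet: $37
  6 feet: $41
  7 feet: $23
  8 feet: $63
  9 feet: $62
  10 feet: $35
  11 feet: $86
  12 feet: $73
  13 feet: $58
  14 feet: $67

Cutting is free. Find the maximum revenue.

106

Build R[k] bottom-up: R[k] = max over allowed piece i of (p[i] + R[k−i]).
R[1] = 5
R[2] = 12
R[3] = 20
R[4] = 25  (first piece 1, then R[3]=20)
R[5] = 37
R[6] = 42  (first piece 1, then R[5]=37)
R[7] = 49  (first piece 2, then R[5]=37)
R[8] = 63
R[9] = 68  (first piece 1, then R[8]=63)
R[10] = 75  (first piece 2, then R[8]=63)
R[11] = 86
R[12] = 91  (first piece 1, then R[11]=86)
R[13] = 100  (first piece 5, then R[8]=63)
R[14] = 106  (first piece 3, then R[11]=86)
One optimal cutting: 11 + 3 → $86 + $20 = $106.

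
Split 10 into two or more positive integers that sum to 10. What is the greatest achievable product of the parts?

Let prod[k] be the best product for length k (with at least one cut). For each first piece i, the rest contributes max(k−i, prod[k−i]).
Small cases: prod[2]=1, prod[3]=2.
prod[4] = 2·max(2,1) = 2·2 = 4
prod[5] = 2·max(3,2) = 2·3 = 6
prod[6] = 3·max(3,2) = 3·3 = 9
prod[7] = 2·max(5,6) = 2·6 = 12
prod[8] = 2·max(6,9) = 2·9 = 18
prod[9] = 3·max(6,9) = 3·9 = 27
prod[10] = 2·max(8,18) = 2·18 = 36
One optimal split: 3 + 3 + 2 + 2; product 3·3·2·2 = 36.

36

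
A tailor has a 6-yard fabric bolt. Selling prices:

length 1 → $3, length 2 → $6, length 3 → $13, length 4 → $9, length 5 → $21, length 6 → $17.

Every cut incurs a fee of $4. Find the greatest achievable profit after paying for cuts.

22

Build v[k] bottom-up: v[k] = max over allowed piece i of (p[i] + v[k−i]) − 4 per cut.
v[1] = 3
v[2] = 6
v[3] = 13
v[4] = 12  (first piece 1, then v[3]=13)
v[5] = 21
v[6] = 22  (first piece 3, then v[3]=13)
One optimal plan: pieces 3 + 3 (1 cut) → $26 − $4 = $22.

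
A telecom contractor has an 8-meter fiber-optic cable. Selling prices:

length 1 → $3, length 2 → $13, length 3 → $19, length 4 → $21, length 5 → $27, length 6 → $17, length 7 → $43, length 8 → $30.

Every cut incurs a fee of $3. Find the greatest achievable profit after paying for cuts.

Consider every possible first cut. r[k] is the best of p[i]+r[k−i] over all sellable i≤k, charging 3 whenever i<k.
r[1] = 3
r[2] = max(3+3-3, 13+0) = 13
r[3] = max(3+13-3, 13+3-3, 19+0) = 19
r[4] = max(3+19-3, 13+13-3, 19+3-3, 21+0) = 23
r[5] = max(3+23-3, 13+19-3, 19+13-3, 21+3-3, 27+0) = 29
r[6] = max(3+29-3, 13+23-3, 19+19-3, 21+13-3, 27+3-3, 17+0) = 35
r[7] = max(3+35-3, 13+29-3, 19+23-3, …, 17+3-3, 43+0) = 43
r[8] = max(3+43-3, 13+35-3, 19+29-3, …, 43+3-3, 30+0) = 45
One optimal plan: pieces 3 + 3 + 2 (2 cuts) → $51 − $6 = $45.

45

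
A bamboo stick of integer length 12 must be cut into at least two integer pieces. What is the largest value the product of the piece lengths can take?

81

Define f[k] = max over 1≤i<k of i · max(k−i, f[k−i]); the inner max lets the remainder stay uncut if that's better.
Small cases: f[2]=1, f[3]=2, f[4]=4, f[5]=6, f[6]=9, f[7]=12.
f[8] = 2*max(6,9) = 2*9 = 18
f[9] = 3*max(6,9) = 3*9 = 27
f[10] = 2*max(8,18) = 2*18 = 36
f[11] = 2*max(9,27) = 2*27 = 54
f[12] = 3*max(9,27) = 3*27 = 81
One optimal split: 3 + 3 + 3 + 3; product 3*3*3*3 = 81.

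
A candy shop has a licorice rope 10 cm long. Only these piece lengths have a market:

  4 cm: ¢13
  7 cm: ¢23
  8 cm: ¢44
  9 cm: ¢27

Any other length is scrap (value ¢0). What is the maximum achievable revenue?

Build r[k] bottom-up: r[k] = max over allowed piece i of (p[i] + r[k−i]).
r[1] = 0
r[2] = 0
r[3] = 0
r[4] = 13
r[5] = 13
r[6] = 13
r[7] = max(13+0, 23+0) = 23
r[8] = max(13+13, 23+0, 44+0) = 44
r[9] = max(13+13, 23+0, 44+0, 27+0) = 44
r[10] = max(13+13, 23+0, 44+0, 27+0) = 44
One optimal cutting: pieces 8 with 2 cm of scrap → ¢44.

44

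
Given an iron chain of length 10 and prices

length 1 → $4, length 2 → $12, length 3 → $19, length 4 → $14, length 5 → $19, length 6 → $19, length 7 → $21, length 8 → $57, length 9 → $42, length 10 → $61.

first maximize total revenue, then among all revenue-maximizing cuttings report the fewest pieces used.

2

Consider every possible first cut. r[k] is the best of p[i]+r[k−i] over all sellable i≤k.
r[1] = 4
r[2] = max(4+4, 12+0) = 12
r[3] = max(4+12, 12+4, 19+0) = 19
r[4] = max(4+19, 12+12, 19+4, 14+0) = 24
r[5] = max(4+24, 12+19, 19+12, 14+4, 19+0) = 31
r[6] = max(4+31, 12+24, 19+19, 14+12, 19+4, 19+0) = 38
r[7] = max(4+38, 12+31, 19+24, …, 19+4, 21+0) = 43
r[8] = max(4+43, 12+38, 19+31, …, 21+4, 57+0) = 57
r[9] = max(4+57, 12+43, 19+38, …, 57+4, 42+0) = 61
r[10] = max(4+61, 12+57, 19+43, …, 42+4, 61+0) = 69
Maximum revenue is $69.
Now minimize piece count subject to staying optimal: for each k, pieces[k] = 1 + min over i with p[i]+r[k−i]=r[k] of pieces[k−i].
pieces[7] = 3
pieces[8] = 1
pieces[9] = 2
pieces[10] = 2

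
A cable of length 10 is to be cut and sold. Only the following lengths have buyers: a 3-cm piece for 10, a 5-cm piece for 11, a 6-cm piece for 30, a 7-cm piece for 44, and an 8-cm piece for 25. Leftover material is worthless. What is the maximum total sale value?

54

Consider every possible first cut. best[k] is the best of p[i]+best[k−i] over all sellable i≤k.
best[1] = 0
best[2] = 0
best[3] = 10
best[4] = 10
best[5] = 11
best[6] = 30
best[7] = 44
best[8] = 44
best[9] = 44
best[10] = 54  (first piece 3, then best[7]=44)
One optimal cutting: 7 + 3 → 54.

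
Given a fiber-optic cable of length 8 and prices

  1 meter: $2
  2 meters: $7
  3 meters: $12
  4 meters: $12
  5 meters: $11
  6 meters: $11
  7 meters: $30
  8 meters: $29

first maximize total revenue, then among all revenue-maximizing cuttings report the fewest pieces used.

2

Consider every possible first cut. r[k] is the best of p[i]+r[k−i] over all sellable i≤k.
r[1] = 2
r[2] = max(2+2, 7+0) = 7
r[3] = max(2+7, 7+2, 12+0) = 12
r[4] = max(2+12, 7+7, 12+2, 12+0) = 14
r[5] = max(2+14, 7+12, 12+7, 12+2, 11+0) = 19
r[6] = max(2+19, 7+14, 12+12, 12+7, 11+2, 11+0) = 24
r[7] = max(2+24, 7+19, 12+14, …, 11+2, 30+0) = 30
r[8] = max(2+30, 7+24, 12+19, …, 30+2, 29+0) = 32
Maximum revenue is $32.
Now minimize piece count subject to staying optimal: for each k, pieces[k] = 1 + min over i with p[i]+r[k−i]=r[k] of pieces[k−i].
pieces[5] = 2
pieces[6] = 2
pieces[7] = 1
pieces[8] = 2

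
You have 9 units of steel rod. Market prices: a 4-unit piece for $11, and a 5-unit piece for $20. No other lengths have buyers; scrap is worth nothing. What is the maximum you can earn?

Consider every possible first cut. best[k] is the best of p[i]+best[k−i] over all sellable i≤k.
best[1] = 0
best[2] = 0
best[3] = 0
best[4] = 11
best[5] = 20
best[6] = 20
best[7] = 20
best[8] = 22  (first piece 4, then best[4]=11)
best[9] = 31  (first piece 4, then best[5]=20)
One optimal cutting: 5 + 4 → $31.

31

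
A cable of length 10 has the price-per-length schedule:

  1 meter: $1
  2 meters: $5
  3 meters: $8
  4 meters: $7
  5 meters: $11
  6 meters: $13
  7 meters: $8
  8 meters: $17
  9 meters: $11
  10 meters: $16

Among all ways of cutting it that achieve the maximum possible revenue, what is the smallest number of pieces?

4

Let r[k] be the best obtainable value from length k. For each k, try every first piece i and keep the best of price[i] + r[k−i].
r[1] = 1
r[2] = max(1+1, 5+0) = 5
r[3] = max(1+5, 5+1, 8+0) = 8
r[4] = max(1+8, 5+5, 8+1, 7+0) = 10
r[5] = max(1+10, 5+8, 8+5, 7+1, 11+0) = 13
r[6] = max(1+13, 5+10, 8+8, 7+5, 11+1, 13+0) = 16
r[7] = max(1+16, 5+13, 8+10, …, 13+1, 8+0) = 18
r[8] = max(1+18, 5+16, 8+13, …, 8+1, 17+0) = 21
r[9] = max(1+21, 5+18, 8+16, …, 17+1, 11+0) = 24
r[10] = max(1+24, 5+21, 8+18, …, 11+1, 16+0) = 26
Maximum revenue is $26.
Now minimize piece count subject to staying optimal: for each k, pieces[k] = 1 + min over i with p[i]+r[k−i]=r[k] of pieces[k−i].
pieces[7] = 3
pieces[8] = 3
pieces[9] = 3
pieces[10] = 4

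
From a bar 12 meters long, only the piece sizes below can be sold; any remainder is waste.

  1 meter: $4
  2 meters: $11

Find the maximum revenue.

Consider every possible first cut. r[k] is the best of p[i]+r[k−i] over all sellable i≤k.
r[1] = 4
r[2] = max(4+4, 11+0) = 11
r[3] = max(4+11, 11+4) = 15
r[4] = max(4+15, 11+11) = 22
r[5] = max(4+22, 11+15) = 26
r[6] = max(4+26, 11+22) = 33
r[7] = max(4+33, 11+26) = 37
r[8] = max(4+37, 11+33) = 44
r[9] = max(4+44, 11+37) = 48
r[10] = max(4+48, 11+44) = 55
r[11] = max(4+55, 11+48) = 59
r[12] = max(4+59, 11+55) = 66
One optimal cutting: 2 + 2 + 2 + 2 + 2 + 2 → $66.

66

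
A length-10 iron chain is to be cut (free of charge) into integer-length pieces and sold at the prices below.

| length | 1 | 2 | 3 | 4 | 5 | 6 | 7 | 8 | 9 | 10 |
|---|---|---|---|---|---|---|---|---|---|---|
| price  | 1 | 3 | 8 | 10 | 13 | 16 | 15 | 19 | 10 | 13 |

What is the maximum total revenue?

26

Build best[k] bottom-up: best[k] = max over allowed piece i of (p[i] + best[k−i]).
best[1] = 1
best[2] = 3
best[3] = 8
best[4] = 10
best[5] = 13
best[6] = 16  (first piece 3, then best[3]=8)
best[7] = 18  (first piece 3, then best[4]=10)
best[8] = 21  (first piece 3, then best[5]=13)
best[9] = 24  (first piece 3, then best[6]=16)
best[10] = 26  (first piece 3, then best[7]=18)
One optimal cutting: 4 + 3 + 3 → $10 + $8 + $8 = $26.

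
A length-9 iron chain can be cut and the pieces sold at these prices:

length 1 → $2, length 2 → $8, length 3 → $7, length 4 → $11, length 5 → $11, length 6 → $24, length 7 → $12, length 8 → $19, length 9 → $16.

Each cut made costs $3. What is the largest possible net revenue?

Consider every possible first cut. net[k] is the best of p[i]+net[k−i] over all sellable i≤k, charging 3 whenever i<k.
net[1] = 2
net[2] = 8
net[3] = 7  (first piece 1, then net[2]=8)
net[4] = 13  (first piece 2, then net[2]=8)
net[5] = 12  (first piece 1, then net[4]=13)
net[6] = 24
net[7] = 23  (first piece 1, then net[6]=24)
net[8] = 29  (first piece 2, then net[6]=24)
net[9] = 28  (first piece 1, then net[8]=29)
One optimal plan: pieces 6 + 2 + 1 (2 cuts) → $34 − $6 = $28.

28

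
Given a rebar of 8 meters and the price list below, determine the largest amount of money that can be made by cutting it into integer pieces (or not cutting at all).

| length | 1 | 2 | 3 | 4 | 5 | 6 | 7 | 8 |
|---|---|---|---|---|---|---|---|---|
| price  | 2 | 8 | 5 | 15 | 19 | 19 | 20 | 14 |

Consider every possible first cut. v[k] is the best of p[i]+v[k−i] over all sellable i≤k.
v[1] = 2
v[2] = 8
v[3] = 10  (first piece 1, then v[2]=8)
v[4] = 16  (first piece 2, then v[2]=8)
v[5] = 19
v[6] = 24  (first piece 2, then v[4]=16)
v[7] = 27  (first piece 2, then v[5]=19)
v[8] = 32  (first piece 2, then v[6]=24)
One optimal cutting: 2 + 2 + 2 + 2 → ₹8 + ₹8 + ₹8 + ₹8 = ₹32.

32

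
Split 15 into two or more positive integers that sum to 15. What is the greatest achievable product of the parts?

Define g[k] = max over 1≤i<k of i · max(k−i, g[k−i]); the inner max lets the remainder stay uncut if that's better.
Small cases: g[2]=1, g[3]=2, g[4]=4, g[5]=6, g[6]=9, g[7]=12.
g[8] = max(1×12, 2×9, 3×6, …, 6×2, 7×1) = 18
g[9] = max(1×18, 2×12, 3×9, …, 7×2, 8×1) = 27
g[10] = max(1×27, 2×18, 3×12, …, 8×2, 9×1) = 36
g[11] = max(1×36, 2×27, 3×18, …, 9×2, 10×1) = 54
g[12] = max(1×54, 2×36, 3×27, …, 10×2, 11×1) = 81
g[13] = max(1×81, 2×54, 3×36, …, 11×2, 12×1) = 108
g[14] = max(1×108, 2×81, 3×54, …, 12×2, 13×1) = 162
g[15] = max(1×162, 2×108, 3×81, …, 13×2, 14×1) = 243
One optimal split: 3 + 3 + 3 + 3 + 3; product 3×3×3×3×3 = 243.

243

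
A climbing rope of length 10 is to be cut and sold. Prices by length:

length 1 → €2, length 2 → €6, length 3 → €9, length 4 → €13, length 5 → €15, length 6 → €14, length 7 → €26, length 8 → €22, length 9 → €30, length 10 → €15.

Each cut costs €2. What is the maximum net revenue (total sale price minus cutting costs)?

33

Consider every possible first cut. r[k] is the best of p[i]+r[k−i] over all sellable i≤k, charging 2 whenever i<k.
r[1] = 2
r[2] = 6
r[3] = 9
r[4] = 13
r[5] = 15
r[6] = 17  (first piece 2, then r[4]=13)
r[7] = 26
r[8] = 26  (first piece 1, then r[7]=26)
r[9] = 30  (first piece 2, then r[7]=26)
r[10] = 33  (first piece 3, then r[7]=26)
One optimal plan: pieces 7 + 3 (1 cut) → €35 − €2 = €33.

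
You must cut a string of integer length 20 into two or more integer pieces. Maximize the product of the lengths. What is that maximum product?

1458

Define f[k] = max over 1≤i<k of i · max(k−i, f[k−i]); the inner max lets the remainder stay uncut if that's better.
f[2] = 1·max(1,0) = 1·1 = 1
f[3] = max(1·2, 2·1) = 2
f[4] = max(1·3, 2·2, 3·1) = 4
f[5] = max(1·4, 2·3, 3·2, 4·1) = 6
f[6] = max(1·6, 2·4, 3·3, 4·2, 5·1) = 9
f[7] = max(1·9, 2·6, 3·4, 4·3, 5·2, 6·1) = 12
f[8] = max(1·12, 2·9, 3·6, …, 6·2, 7·1) = 18
f[9] = max(1·18, 2·12, 3·9, …, 7·2, 8·1) = 27
f[10] = max(1·27, 2·18, 3·12, …, 8·2, 9·1) = 36
f[11] = max(1·36, 2·27, 3·18, …, 9·2, 10·1) = 54
f[12] = max(1·54, 2·36, 3·27, …, 10·2, 11·1) = 81
f[13] = max(1·81, 2·54, 3·36, …, 11·2, 12·1) = 108
f[14] = max(1·108, 2·81, 3·54, …, 12·2, 13·1) = 162
f[15] = max(1·162, 2·108, 3·81, …, 13·2, 14·1) = 243
f[16] = max(1·243, 2·162, 3·108, …, 14·2, 15·1) = 324
f[17] = max(1·324, 2·243, 3·162, …, 15·2, 16·1) = 486
f[18] = max(1·486, 2·324, 3·243, …, 16·2, 17·1) = 729
f[19] = max(1·729, 2·486, 3·324, …, 17·2, 18·1) = 972
f[20] = max(1·972, 2·729, 3·486, …, 18·2, 19·1) = 1458
One optimal split: 3 + 3 + 3 + 3 + 3 + 3 + 2; product 3·3·3·3·3·3·2 = 1458.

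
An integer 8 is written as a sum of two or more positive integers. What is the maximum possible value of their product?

Define g[k] = max over 1≤i<k of i · max(k−i, g[k−i]); the inner max lets the remainder stay uncut if that's better.
g[2] = 1·max(1,0) = 1·1 = 1
g[3] = 1·max(2,1) = 1·2 = 2
g[4] = 2·max(2,1) = 2·2 = 4
g[5] = 2·max(3,2) = 2·3 = 6
g[6] = 3·max(3,2) = 3·3 = 9
g[7] = 2·max(5,6) = 2·6 = 12
g[8] = 2·max(6,9) = 2·9 = 18
One optimal split: 3 + 3 + 2; product 3·3·2 = 18.

18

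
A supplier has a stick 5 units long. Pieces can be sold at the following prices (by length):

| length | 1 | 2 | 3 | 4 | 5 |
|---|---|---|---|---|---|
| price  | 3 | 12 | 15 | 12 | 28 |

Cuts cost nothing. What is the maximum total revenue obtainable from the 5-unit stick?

Let v[k] be the best obtainable value from length k. For each k, try every first piece i and keep the best of price[i] + v[k−i].
v[1] = 3
v[2] = 12
v[3] = 15  (first piece 1, then v[2]=12)
v[4] = 24  (first piece 2, then v[2]=12)
v[5] = 28
Best is to sell the whole 5-unit piece uncut for $28.

28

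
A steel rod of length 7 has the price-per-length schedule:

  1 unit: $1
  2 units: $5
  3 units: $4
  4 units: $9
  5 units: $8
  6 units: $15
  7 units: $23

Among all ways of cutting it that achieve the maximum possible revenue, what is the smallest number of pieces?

Let r[k] be the best obtainable value from length k. For each k, try every first piece i and keep the best of price[i] + r[k−i].
r[1] = 1
r[2] = max(1+1, 5+0) = 5
r[3] = max(1+5, 5+1, 4+0) = 6
r[4] = max(1+6, 5+5, 4+1, 9+0) = 10
r[5] = max(1+10, 5+6, 4+5, 9+1, 8+0) = 11
r[6] = max(1+11, 5+10, 4+6, 9+5, 8+1, 15+0) = 15
r[7] = max(1+15, 5+11, 4+10, …, 15+1, 23+0) = 23
Maximum revenue is $23.
Now minimize piece count subject to staying optimal: for each k, pieces[k] = 1 + min over i with p[i]+r[k−i]=r[k] of pieces[k−i].
pieces[4] = 2
pieces[5] = 3
pieces[6] = 1
pieces[7] = 1

1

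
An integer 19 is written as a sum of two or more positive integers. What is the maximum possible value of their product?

Let g[k] be the best product for length k (with at least one cut). For each first piece i, the rest contributes max(k−i, g[k−i]).
Small cases: g[2]=1, g[3]=2, g[4]=4, g[5]=6, g[6]=9, g[7]=12, g[8]=18, g[9]=27, g[10]=36, g[11]=54, g[12]=81, g[13]=108, g[14]=162.
g[15] = 3×max(12,81) = 3×81 = 243
g[16] = 2×max(14,162) = 2×162 = 324
g[17] = 2×max(15,243) = 2×243 = 486
g[18] = 3×max(15,243) = 3×243 = 729
g[19] = 2×max(17,486) = 2×486 = 972
One optimal split: 3 + 3 + 3 + 3 + 3 + 2 + 2; product 3×3×3×3×3×2×2 = 972.

972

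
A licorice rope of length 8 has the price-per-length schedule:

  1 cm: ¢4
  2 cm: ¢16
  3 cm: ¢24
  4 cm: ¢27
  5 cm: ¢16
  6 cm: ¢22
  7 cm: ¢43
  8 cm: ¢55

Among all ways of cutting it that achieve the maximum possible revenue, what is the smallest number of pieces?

Let r[k] be the best obtainable value from length k. For each k, try every first piece i and keep the best of price[i] + r[k−i].
r[1] = 4
r[2] = 16
r[3] = 24
r[4] = 32  (first piece 2, then r[2]=16)
r[5] = 40  (first piece 2, then r[3]=24)
r[6] = 48  (first piece 2, then r[4]=32)
r[7] = 56  (first piece 2, then r[5]=40)
r[8] = 64  (first piece 2, then r[6]=48)
Maximum revenue is ¢64.
Now minimize piece count subject to staying optimal: for each k, pieces[k] = 1 + min over i with p[i]+r[k−i]=r[k] of pieces[k−i].
pieces[5] = 2
pieces[6] = 2
pieces[7] = 3
pieces[8] = 3

3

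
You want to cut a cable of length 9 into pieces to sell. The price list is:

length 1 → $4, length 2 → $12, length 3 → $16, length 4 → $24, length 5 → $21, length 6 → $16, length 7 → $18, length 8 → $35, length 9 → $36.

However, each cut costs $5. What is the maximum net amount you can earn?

Build v[k] bottom-up: v[k] = max over allowed piece i of (p[i] + v[k−i]) − 5 per cut.
v[1] = 4
v[2] = 12
v[3] = 16
v[4] = 24
v[5] = 23  (first piece 1, then v[4]=24)
v[6] = 31  (first piece 2, then v[4]=24)
v[7] = 35  (first piece 3, then v[4]=24)
v[8] = 43  (first piece 4, then v[4]=24)
v[9] = 42  (first piece 1, then v[8]=43)
One optimal plan: pieces 4 + 4 + 1 (2 cuts) → $52 − $10 = $42.

42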